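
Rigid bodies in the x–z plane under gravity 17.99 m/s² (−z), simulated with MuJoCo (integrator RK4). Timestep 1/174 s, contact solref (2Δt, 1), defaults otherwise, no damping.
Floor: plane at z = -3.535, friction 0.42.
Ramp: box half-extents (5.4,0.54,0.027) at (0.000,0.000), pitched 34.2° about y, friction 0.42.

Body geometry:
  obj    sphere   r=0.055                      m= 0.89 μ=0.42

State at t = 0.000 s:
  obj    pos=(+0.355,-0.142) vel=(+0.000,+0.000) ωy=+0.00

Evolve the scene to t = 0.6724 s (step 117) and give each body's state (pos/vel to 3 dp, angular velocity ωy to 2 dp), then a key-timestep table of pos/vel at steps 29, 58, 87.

State at t = 0.6724 s:
  obj    pos=(+1.706,-1.060) vel=(+4.017,-2.730) ωy=+88.28

Key-timestep trajectory:
   step    t(s)  obj.x    obj.z    obj.vx   obj.vz 
     29  0.1667   +0.438  -0.199  +0.996  -0.677
     58  0.3333   +0.687  -0.368  +1.991  -1.353
     87  0.5000   +1.102  -0.650  +2.987  -2.030


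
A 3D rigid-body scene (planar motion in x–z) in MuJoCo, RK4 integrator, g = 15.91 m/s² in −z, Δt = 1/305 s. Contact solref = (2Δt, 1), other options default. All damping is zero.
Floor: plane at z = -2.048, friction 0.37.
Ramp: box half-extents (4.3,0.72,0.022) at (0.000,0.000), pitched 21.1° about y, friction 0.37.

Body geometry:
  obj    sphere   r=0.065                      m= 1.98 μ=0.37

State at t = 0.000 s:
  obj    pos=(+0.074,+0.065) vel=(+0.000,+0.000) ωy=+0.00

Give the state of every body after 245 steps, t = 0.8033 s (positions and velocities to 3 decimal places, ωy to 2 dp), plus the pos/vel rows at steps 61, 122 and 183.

State at t = 0.8033 s:
  obj    pos=(+1.305,-0.410) vel=(+3.066,-1.183) ωy=+50.55

Key-timestep trajectory:
   step    t(s)  obj.x    obj.z    obj.vx   obj.vz 
     61  0.2000   +0.150  +0.035  +0.763  -0.295
    122  0.4000   +0.379  -0.053  +1.527  -0.589
    183  0.6000   +0.761  -0.200  +2.290  -0.884


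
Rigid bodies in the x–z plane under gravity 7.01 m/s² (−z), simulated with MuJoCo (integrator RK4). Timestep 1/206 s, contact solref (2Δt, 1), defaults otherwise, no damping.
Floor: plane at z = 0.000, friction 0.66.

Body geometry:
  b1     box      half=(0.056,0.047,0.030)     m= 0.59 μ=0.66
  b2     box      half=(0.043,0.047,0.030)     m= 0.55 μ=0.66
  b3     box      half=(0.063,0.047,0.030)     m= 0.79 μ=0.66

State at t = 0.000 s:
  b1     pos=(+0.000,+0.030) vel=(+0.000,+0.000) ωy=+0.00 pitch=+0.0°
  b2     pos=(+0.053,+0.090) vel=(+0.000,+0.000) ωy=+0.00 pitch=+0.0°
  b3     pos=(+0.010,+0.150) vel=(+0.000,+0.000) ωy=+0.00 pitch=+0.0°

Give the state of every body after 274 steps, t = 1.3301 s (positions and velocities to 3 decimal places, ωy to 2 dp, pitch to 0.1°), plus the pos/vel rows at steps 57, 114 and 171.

State at t = 1.3301 s:
  b1     pos=(+0.000,+0.030) vel=(+0.000,+0.000) ωy=+0.00 pitch=+0.0°
  b2     pos=(+0.053,+0.090) vel=(+0.000,+0.000) ωy=+0.00 pitch=+0.0°
  b3     pos=(-0.140,+0.030) vel=(+0.000,+0.000) ωy=+0.00 pitch=+180.0°

Key-timestep trajectory:
   step    t(s)  b1.x    b1.z    b1.vx   b1.vz   b2.x    b2.z    b2.vx   b2.vz   b3.x    b3.z    b3.vx   b3.vz 
     57  0.2767   +0.000  +0.030  +0.000  +0.000   +0.053  +0.090  +0.000  +0.000   +0.009  +0.150  -0.009  +0.000
    114  0.5534   +0.000  +0.030  +0.000  +0.000   +0.053  +0.090  +0.001  +0.000   -0.001  +0.148  -0.098  -0.048
    171  0.8301   +0.000  +0.030  +0.000  +0.000   +0.053  +0.090  +0.000  +0.000   -0.066  +0.122  -0.333  -0.063


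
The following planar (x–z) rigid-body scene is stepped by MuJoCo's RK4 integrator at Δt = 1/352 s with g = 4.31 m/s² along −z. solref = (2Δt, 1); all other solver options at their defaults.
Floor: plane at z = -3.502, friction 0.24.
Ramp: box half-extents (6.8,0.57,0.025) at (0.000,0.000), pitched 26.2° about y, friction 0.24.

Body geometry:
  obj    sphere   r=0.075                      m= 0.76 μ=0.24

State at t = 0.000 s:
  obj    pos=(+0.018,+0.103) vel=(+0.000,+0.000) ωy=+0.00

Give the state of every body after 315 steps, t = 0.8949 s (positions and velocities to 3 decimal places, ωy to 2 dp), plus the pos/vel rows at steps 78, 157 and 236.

State at t = 0.8949 s:
  obj    pos=(+0.506,-0.138) vel=(+1.091,-0.537) ωy=+16.22

Key-timestep trajectory:
   step    t(s)  obj.x    obj.z    obj.vx   obj.vz 
     78  0.2216   +0.048  +0.088  +0.270  -0.133
    157  0.4460   +0.139  +0.043  +0.544  -0.268
    236  0.6705   +0.292  -0.032  +0.818  -0.402


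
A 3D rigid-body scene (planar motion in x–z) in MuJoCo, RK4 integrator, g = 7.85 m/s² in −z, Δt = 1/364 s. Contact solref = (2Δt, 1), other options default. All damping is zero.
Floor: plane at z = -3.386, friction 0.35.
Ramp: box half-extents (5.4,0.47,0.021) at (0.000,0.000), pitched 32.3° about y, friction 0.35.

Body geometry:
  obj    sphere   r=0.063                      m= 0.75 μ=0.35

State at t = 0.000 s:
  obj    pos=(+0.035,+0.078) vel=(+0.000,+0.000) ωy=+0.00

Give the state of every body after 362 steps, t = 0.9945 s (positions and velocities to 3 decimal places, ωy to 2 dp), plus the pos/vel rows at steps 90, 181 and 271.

State at t = 0.9945 s:
  obj    pos=(+1.287,-0.714) vel=(+2.519,-1.592) ωy=+47.29

Key-timestep trajectory:
   step    t(s)  obj.x    obj.z    obj.vx   obj.vz 
     90  0.2473   +0.112  +0.028  +0.626  -0.396
    181  0.4973   +0.348  -0.121  +1.259  -0.796
    271  0.7445   +0.737  -0.366  +1.886  -1.192


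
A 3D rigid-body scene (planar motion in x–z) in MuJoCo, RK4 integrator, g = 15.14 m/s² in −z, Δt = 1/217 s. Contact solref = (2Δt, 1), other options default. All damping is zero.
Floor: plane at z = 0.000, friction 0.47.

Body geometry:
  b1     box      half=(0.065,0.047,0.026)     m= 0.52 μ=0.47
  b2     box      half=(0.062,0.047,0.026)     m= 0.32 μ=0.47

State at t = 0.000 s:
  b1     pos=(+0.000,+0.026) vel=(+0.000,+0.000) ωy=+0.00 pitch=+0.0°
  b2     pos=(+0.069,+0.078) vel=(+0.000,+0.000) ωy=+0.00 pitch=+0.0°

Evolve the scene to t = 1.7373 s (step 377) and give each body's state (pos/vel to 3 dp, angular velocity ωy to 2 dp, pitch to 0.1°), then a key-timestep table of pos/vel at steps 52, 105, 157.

State at t = 1.7373 s:
  b1     pos=(+0.000,+0.026) vel=(+0.000,+0.000) ωy=+0.00 pitch=+0.0°
  b2     pos=(+0.132,+0.062) vel=(+0.000,+0.000) ωy=+0.00 pitch=+90.0°

Key-timestep trajectory:
   step    t(s)  b1.x    b1.z    b1.vx   b1.vz   b2.x    b2.z    b2.vx   b2.vz 
     52  0.2396   +0.000  +0.026  +0.000  +0.000   +0.098  +0.067  +0.192  +0.045
    105  0.4839   +0.000  +0.026  +0.000  +0.000   +0.145  +0.066  +0.035  +0.007
    157  0.7235   +0.000  +0.026  +0.000  +0.000   +0.133  +0.062  +0.161  +0.007


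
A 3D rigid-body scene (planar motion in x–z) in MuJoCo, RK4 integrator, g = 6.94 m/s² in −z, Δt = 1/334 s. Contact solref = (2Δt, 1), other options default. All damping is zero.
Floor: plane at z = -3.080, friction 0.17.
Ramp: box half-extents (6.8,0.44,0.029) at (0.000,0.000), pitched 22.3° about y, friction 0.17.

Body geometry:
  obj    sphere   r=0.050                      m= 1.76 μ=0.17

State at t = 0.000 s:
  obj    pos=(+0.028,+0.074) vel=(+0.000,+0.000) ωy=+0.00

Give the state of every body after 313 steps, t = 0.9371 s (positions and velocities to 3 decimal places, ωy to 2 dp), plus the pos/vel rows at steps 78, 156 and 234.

State at t = 0.9371 s:
  obj    pos=(+0.792,-0.240) vel=(+1.631,-0.669) ωy=+35.25

Key-timestep trajectory:
   step    t(s)  obj.x    obj.z    obj.vx   obj.vz 
     78  0.2335   +0.075  +0.054  +0.407  -0.167
    156  0.4671   +0.218  -0.004  +0.813  -0.333
    234  0.7006   +0.455  -0.101  +1.219  -0.500


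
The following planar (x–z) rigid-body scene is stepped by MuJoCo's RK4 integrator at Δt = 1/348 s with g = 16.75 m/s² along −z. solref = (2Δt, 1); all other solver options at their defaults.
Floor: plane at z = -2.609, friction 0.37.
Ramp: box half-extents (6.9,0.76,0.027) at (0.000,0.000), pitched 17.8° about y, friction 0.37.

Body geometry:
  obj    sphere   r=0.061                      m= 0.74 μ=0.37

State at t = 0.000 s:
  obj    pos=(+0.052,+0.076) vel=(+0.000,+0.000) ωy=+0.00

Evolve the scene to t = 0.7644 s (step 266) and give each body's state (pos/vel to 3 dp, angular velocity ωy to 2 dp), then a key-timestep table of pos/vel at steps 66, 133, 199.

State at t = 0.7644 s:
  obj    pos=(+1.069,-0.251) vel=(+2.662,-0.855) ωy=+45.82

Key-timestep trajectory:
   step    t(s)  obj.x    obj.z    obj.vx   obj.vz 
     66  0.1897   +0.115  +0.056  +0.661  -0.212
    133  0.3822   +0.306  -0.006  +1.331  -0.427
    199  0.5718   +0.621  -0.107  +1.991  -0.639


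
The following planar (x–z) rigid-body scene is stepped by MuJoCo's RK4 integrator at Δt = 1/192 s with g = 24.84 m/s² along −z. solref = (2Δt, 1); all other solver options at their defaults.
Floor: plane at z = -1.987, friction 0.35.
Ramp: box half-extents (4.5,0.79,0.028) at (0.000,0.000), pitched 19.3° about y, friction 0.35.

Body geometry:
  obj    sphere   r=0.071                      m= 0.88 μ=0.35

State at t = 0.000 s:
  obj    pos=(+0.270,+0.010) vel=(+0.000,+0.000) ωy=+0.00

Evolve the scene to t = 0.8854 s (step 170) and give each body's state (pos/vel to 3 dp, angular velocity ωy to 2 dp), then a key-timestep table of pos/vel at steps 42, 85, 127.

State at t = 0.8854 s:
  obj    pos=(+2.440,-0.749) vel=(+4.900,-1.716) ωy=+73.12

Key-timestep trajectory:
   step    t(s)  obj.x    obj.z    obj.vx   obj.vz 
     42  0.2188   +0.403  -0.036  +1.211  -0.424
     85  0.4427   +0.813  -0.180  +2.450  -0.858
    127  0.6615   +1.481  -0.414  +3.661  -1.282


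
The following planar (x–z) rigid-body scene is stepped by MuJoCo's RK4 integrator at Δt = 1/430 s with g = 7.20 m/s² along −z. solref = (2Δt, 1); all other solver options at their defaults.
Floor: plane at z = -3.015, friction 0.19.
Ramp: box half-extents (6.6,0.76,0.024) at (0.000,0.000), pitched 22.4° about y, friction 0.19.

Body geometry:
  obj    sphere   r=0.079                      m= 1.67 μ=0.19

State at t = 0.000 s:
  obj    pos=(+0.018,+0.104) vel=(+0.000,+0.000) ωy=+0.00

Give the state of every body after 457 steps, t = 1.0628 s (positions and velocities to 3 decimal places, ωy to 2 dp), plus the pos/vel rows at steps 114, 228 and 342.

State at t = 1.0628 s:
  obj    pos=(+1.041,-0.318) vel=(+1.926,-0.794) ωy=+26.36

Key-timestep trajectory:
   step    t(s)  obj.x    obj.z    obj.vx   obj.vz 
    114  0.2651   +0.082  +0.078  +0.480  -0.198
    228  0.5302   +0.273  -0.001  +0.961  -0.396
    342  0.7953   +0.591  -0.132  +1.441  -0.594


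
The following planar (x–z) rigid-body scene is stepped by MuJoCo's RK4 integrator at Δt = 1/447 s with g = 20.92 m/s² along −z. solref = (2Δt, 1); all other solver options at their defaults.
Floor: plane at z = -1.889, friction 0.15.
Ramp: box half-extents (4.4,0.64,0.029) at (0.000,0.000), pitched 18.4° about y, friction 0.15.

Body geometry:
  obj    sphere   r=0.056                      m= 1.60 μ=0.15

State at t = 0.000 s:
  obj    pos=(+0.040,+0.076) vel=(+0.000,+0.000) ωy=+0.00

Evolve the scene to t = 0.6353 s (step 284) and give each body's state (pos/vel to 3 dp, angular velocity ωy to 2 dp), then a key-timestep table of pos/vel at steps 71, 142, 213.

State at t = 0.6353 s:
  obj    pos=(+0.943,-0.224) vel=(+2.844,-0.946) ωy=+53.50

Key-timestep trajectory:
   step    t(s)  obj.x    obj.z    obj.vx   obj.vz 
     71  0.1588   +0.097  +0.057  +0.711  -0.237
    142  0.3177   +0.266  +0.001  +1.422  -0.473
    213  0.4765   +0.548  -0.093  +2.133  -0.709


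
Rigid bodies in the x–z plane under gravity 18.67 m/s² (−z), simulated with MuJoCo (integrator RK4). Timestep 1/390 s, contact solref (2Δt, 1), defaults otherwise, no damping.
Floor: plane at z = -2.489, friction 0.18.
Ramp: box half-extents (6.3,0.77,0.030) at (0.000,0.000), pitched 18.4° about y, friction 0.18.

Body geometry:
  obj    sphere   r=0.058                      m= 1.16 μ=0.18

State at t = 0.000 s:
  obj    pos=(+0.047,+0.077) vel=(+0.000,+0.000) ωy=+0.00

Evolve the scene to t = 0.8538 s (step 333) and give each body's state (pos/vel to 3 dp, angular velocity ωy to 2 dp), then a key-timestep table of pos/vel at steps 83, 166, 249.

State at t = 0.8538 s:
  obj    pos=(+1.503,-0.407) vel=(+3.411,-1.135) ωy=+61.96

Key-timestep trajectory:
   step    t(s)  obj.x    obj.z    obj.vx   obj.vz 
     83  0.2128   +0.138  +0.047  +0.850  -0.283
    166  0.4256   +0.409  -0.043  +1.700  -0.566
    249  0.6385   +0.861  -0.194  +2.550  -0.848


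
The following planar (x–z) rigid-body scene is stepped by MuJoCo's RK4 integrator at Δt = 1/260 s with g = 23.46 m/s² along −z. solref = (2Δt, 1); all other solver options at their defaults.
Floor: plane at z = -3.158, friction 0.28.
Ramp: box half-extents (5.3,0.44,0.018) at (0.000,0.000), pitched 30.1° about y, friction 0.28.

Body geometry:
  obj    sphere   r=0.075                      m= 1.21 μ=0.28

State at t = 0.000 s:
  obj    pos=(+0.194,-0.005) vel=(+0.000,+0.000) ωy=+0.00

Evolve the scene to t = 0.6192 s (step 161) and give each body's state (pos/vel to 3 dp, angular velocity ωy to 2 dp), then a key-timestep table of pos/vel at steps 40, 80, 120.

State at t = 0.6192 s:
  obj    pos=(+1.588,-0.813) vel=(+4.503,-2.610) ωy=+69.37

Key-timestep trajectory:
   step    t(s)  obj.x    obj.z    obj.vx   obj.vz 
     40  0.1538   +0.280  -0.055  +1.119  -0.649
     80  0.3077   +0.538  -0.205  +2.238  -1.297
    120  0.4615   +0.969  -0.454  +3.356  -1.945


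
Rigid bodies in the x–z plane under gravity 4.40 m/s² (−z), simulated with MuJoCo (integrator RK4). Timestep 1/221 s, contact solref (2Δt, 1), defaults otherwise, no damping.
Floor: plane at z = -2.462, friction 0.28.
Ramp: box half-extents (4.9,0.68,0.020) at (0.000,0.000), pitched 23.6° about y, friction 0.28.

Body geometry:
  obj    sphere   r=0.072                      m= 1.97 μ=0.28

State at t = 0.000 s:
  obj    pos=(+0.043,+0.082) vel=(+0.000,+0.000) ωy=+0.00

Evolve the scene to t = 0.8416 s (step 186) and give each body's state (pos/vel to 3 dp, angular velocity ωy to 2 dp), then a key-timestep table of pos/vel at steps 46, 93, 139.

State at t = 0.8416 s:
  obj    pos=(+0.451,-0.097) vel=(+0.970,-0.424) ωy=+14.71

Key-timestep trajectory:
   step    t(s)  obj.x    obj.z    obj.vx   obj.vz 
     46  0.2081   +0.068  +0.071  +0.240  -0.105
     93  0.4208   +0.145  +0.037  +0.485  -0.212
    139  0.6290   +0.271  -0.018  +0.725  -0.317


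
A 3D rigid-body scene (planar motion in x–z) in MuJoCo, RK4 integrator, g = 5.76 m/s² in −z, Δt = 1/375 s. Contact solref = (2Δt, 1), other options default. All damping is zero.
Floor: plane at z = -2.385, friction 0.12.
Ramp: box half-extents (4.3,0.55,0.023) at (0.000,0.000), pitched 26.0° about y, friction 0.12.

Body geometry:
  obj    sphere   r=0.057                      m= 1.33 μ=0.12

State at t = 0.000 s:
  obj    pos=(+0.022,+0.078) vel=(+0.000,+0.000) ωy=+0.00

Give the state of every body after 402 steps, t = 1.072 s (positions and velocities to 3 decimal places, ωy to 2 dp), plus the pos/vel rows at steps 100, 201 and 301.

State at t = 1.072 s:
  obj    pos=(+1.007,-0.402) vel=(+1.836,-0.894) ωy=+29.14

Key-timestep trajectory:
   step    t(s)  obj.x    obj.z    obj.vx   obj.vz 
    100  0.2667   +0.083  +0.048  +0.458  -0.221
    201  0.5360   +0.269  -0.042  +0.915  -0.458
    301  0.8027   +0.574  -0.191  +1.376  -0.667


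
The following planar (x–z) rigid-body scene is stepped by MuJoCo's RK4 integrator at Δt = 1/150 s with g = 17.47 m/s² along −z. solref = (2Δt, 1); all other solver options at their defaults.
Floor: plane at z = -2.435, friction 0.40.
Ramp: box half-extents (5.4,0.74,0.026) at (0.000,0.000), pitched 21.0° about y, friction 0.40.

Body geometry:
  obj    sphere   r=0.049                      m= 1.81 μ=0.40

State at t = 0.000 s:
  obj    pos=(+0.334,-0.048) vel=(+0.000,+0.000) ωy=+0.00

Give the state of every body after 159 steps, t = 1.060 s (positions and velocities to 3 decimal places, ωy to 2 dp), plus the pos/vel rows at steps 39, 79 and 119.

State at t = 1.060 s:
  obj    pos=(+2.679,-0.948) vel=(+4.425,-1.699) ωy=+96.73

Key-timestep trajectory:
   step    t(s)  obj.x    obj.z    obj.vx   obj.vz 
     39  0.2600   +0.475  -0.102  +1.086  -0.417
     79  0.5267   +0.913  -0.270  +2.199  -0.844
    119  0.7933   +1.648  -0.552  +3.312  -1.271


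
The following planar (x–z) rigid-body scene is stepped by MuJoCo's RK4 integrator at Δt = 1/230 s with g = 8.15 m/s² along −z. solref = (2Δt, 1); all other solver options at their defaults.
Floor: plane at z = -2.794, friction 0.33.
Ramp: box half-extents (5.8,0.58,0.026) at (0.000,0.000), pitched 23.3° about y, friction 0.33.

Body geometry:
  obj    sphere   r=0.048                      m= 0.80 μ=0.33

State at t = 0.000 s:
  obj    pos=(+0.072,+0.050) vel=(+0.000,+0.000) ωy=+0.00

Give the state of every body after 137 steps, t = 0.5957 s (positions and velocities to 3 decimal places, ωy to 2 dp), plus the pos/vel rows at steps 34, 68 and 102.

State at t = 0.5957 s:
  obj    pos=(+0.447,-0.112) vel=(+1.260,-0.543) ωy=+28.57

Key-timestep trajectory:
   step    t(s)  obj.x    obj.z    obj.vx   obj.vz 
     34  0.1478   +0.095  +0.040  +0.313  -0.135
     68  0.2957   +0.164  +0.010  +0.625  -0.269
    102  0.4435   +0.280  -0.040  +0.938  -0.404


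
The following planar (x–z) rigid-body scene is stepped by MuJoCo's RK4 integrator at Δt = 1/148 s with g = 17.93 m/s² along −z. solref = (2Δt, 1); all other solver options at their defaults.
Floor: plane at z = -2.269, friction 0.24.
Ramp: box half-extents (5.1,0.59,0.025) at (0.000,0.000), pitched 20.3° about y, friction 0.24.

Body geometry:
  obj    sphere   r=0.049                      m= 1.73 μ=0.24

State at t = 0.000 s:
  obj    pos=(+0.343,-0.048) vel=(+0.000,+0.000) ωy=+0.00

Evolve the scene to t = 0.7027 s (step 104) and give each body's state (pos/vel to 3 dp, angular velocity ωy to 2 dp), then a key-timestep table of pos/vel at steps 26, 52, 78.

State at t = 0.7027 s:
  obj    pos=(+1.372,-0.429) vel=(+2.929,-1.083) ωy=+63.70

Key-timestep trajectory:
   step    t(s)  obj.x    obj.z    obj.vx   obj.vz 
     26  0.1757   +0.407  -0.072  +0.732  -0.271
     52  0.3514   +0.600  -0.143  +1.464  -0.542
     78  0.5270   +0.922  -0.262  +2.196  -0.813


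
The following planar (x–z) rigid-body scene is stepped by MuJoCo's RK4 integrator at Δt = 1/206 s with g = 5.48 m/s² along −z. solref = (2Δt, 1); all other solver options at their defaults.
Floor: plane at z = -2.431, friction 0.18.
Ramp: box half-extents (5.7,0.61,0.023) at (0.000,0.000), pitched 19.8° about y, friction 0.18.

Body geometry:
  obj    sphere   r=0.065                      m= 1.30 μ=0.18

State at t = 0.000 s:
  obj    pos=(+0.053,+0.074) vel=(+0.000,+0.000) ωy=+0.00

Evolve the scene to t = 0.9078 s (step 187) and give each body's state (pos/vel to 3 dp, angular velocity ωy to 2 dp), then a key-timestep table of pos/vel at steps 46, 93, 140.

State at t = 0.9078 s:
  obj    pos=(+0.567,-0.111) vel=(+1.133,-0.408) ωy=+18.51

Key-timestep trajectory:
   step    t(s)  obj.x    obj.z    obj.vx   obj.vz 
     46  0.2233   +0.084  +0.063  +0.279  -0.100
     93  0.4515   +0.180  +0.029  +0.563  -0.203
    140  0.6796   +0.341  -0.029  +0.848  -0.305


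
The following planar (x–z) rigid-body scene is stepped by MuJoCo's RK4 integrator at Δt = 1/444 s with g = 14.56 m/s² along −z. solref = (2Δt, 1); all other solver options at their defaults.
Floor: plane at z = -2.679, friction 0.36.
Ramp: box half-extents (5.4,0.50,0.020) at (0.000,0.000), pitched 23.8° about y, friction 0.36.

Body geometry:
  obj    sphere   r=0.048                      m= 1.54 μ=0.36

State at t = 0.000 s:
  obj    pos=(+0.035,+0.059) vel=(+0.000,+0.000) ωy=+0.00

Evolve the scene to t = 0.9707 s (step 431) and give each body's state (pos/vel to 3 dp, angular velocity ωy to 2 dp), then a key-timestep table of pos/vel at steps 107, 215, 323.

State at t = 0.9707 s:
  obj    pos=(+1.844,-0.739) vel=(+3.728,-1.644) ωy=+84.87

Key-timestep trajectory:
   step    t(s)  obj.x    obj.z    obj.vx   obj.vz 
    107  0.2410   +0.147  +0.010  +0.925  -0.408
    215  0.4842   +0.485  -0.140  +1.860  -0.820
    323  0.7275   +1.051  -0.389  +2.794  -1.232


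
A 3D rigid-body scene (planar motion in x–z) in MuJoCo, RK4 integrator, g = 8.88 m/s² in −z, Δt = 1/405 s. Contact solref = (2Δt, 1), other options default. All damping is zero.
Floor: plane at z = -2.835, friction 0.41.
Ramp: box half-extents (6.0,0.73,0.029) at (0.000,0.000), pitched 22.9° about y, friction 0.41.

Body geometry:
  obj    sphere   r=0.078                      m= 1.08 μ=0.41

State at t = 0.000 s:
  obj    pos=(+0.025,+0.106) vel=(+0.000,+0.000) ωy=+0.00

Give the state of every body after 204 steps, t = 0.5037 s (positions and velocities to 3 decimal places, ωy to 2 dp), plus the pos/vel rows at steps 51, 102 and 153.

State at t = 0.5037 s:
  obj    pos=(+0.313,-0.016) vel=(+1.145,-0.484) ωy=+15.94

Key-timestep trajectory:
   step    t(s)  obj.x    obj.z    obj.vx   obj.vz 
     51  0.1259   +0.043  +0.098  +0.286  -0.121
    102  0.2519   +0.097  +0.075  +0.573  -0.242
    153  0.3778   +0.187  +0.037  +0.859  -0.363


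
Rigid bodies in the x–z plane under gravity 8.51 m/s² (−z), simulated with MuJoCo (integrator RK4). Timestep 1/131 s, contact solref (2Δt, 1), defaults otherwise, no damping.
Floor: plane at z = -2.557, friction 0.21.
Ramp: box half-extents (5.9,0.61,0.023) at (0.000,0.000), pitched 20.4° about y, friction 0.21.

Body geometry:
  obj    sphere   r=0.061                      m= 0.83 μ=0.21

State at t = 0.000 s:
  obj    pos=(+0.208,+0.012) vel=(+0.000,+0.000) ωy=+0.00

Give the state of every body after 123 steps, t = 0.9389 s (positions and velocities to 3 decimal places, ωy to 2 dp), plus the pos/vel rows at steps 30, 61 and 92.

State at t = 0.9389 s:
  obj    pos=(+1.084,-0.313) vel=(+1.865,-0.694) ωy=+32.60

Key-timestep trajectory:
   step    t(s)  obj.x    obj.z    obj.vx   obj.vz 
     30  0.2290   +0.260  -0.007  +0.455  -0.169
     61  0.4656   +0.423  -0.068  +0.925  -0.344
     92  0.7023   +0.698  -0.170  +1.395  -0.519


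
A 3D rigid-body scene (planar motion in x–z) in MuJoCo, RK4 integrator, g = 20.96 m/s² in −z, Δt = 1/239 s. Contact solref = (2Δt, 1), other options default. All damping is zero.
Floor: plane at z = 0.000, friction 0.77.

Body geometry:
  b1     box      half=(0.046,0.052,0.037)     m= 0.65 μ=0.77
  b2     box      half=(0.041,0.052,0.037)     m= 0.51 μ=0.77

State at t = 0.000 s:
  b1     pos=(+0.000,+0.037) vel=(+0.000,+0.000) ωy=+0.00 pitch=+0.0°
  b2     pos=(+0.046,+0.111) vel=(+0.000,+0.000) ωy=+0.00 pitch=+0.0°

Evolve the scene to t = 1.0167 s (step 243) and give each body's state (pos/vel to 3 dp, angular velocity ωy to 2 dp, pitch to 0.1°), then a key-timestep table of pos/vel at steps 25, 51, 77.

State at t = 1.0167 s:
  b1     pos=(+0.000,+0.037) vel=(+0.000,+0.000) ωy=+0.00 pitch=+0.0°
  b2     pos=(+0.091,+0.041) vel=(+0.000,+0.000) ωy=+0.00 pitch=+90.0°

Key-timestep trajectory:
   step    t(s)  b1.x    b1.z    b1.vx   b1.vz   b2.x    b2.z    b2.vx   b2.vz 
     25  0.1046   +0.000  +0.037  +0.000  +0.000   +0.047  +0.111  +0.018  +0.000
     51  0.2134   +0.000  +0.037  +0.000  +0.000   +0.053  +0.110  +0.124  -0.023
     77  0.3222   +0.000  +0.037  +0.000  +0.000   +0.084  +0.081  +0.384  -0.927


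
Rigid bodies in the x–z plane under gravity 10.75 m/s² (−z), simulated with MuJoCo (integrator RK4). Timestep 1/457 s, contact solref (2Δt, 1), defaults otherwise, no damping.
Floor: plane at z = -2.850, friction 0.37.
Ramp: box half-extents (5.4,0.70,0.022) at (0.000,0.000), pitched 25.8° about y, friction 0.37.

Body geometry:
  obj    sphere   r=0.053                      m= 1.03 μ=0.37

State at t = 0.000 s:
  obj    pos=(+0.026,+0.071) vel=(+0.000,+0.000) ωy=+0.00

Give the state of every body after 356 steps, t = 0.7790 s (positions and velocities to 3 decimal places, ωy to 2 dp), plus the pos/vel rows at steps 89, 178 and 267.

State at t = 0.7790 s:
  obj    pos=(+0.939,-0.371) vel=(+2.344,-1.133) ωy=+49.12

Key-timestep trajectory:
   step    t(s)  obj.x    obj.z    obj.vx   obj.vz 
     89  0.1947   +0.083  +0.043  +0.586  -0.283
    178  0.3895   +0.254  -0.040  +1.172  -0.567
    267  0.5842   +0.540  -0.178  +1.758  -0.850


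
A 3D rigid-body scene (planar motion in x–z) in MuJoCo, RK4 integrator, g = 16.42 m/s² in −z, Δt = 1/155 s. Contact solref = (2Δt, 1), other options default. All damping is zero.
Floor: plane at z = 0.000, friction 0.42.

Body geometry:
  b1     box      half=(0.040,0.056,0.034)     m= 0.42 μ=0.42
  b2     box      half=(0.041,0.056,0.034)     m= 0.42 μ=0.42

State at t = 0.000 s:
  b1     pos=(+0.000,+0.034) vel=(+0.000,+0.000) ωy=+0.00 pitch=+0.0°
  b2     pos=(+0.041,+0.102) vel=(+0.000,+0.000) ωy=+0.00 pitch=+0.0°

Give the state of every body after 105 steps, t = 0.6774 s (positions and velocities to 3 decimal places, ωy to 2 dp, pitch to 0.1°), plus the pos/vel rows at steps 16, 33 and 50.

State at t = 0.6774 s:
  b1     pos=(+0.000,+0.034) vel=(+0.000,+0.000) ωy=+0.00 pitch=+0.0°
  b2     pos=(+0.086,+0.041) vel=(+0.000,+0.000) ωy=+0.00 pitch=+90.0°

Key-timestep trajectory:
   step    t(s)  b1.x    b1.z    b1.vx   b1.vz   b2.x    b2.z    b2.vx   b2.vz 
     16  0.1032   +0.000  +0.034  +0.000  +0.000   +0.043  +0.102  +0.042  -0.003
     33  0.2129   +0.000  +0.034  +0.000  +0.000   +0.056  +0.098  +0.231  -0.129
     50  0.3226   +0.000  +0.034  +0.000  +0.000   +0.088  +0.035  +0.009  +0.063


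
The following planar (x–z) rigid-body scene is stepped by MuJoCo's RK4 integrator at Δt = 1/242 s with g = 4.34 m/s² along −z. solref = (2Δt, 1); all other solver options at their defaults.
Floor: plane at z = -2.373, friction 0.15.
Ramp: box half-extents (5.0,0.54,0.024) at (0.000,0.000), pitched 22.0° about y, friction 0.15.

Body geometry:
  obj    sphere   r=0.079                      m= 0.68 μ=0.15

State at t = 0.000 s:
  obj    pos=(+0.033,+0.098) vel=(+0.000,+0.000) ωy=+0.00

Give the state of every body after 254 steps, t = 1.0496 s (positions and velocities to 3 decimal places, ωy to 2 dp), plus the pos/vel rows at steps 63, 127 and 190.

State at t = 1.0496 s:
  obj    pos=(+0.626,-0.142) vel=(+1.130,-0.457) ωy=+15.43

Key-timestep trajectory:
   step    t(s)  obj.x    obj.z    obj.vx   obj.vz 
     63  0.2603   +0.069  +0.083  +0.280  -0.113
    127  0.5248   +0.181  +0.038  +0.565  -0.228
    190  0.7851   +0.365  -0.036  +0.845  -0.342


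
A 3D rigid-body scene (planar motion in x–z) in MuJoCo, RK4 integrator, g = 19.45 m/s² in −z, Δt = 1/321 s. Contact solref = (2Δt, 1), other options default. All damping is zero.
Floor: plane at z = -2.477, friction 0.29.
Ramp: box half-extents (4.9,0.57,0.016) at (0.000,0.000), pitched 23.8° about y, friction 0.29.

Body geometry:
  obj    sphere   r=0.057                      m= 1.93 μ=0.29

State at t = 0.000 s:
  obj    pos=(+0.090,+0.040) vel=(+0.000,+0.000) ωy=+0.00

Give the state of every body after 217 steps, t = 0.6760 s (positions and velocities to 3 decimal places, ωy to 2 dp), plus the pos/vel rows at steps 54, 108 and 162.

State at t = 0.6760 s:
  obj    pos=(+1.262,-0.477) vel=(+3.468,-1.529) ωy=+66.48

Key-timestep trajectory:
   step    t(s)  obj.x    obj.z    obj.vx   obj.vz 
     54  0.1682   +0.163  +0.008  +0.863  -0.381
    108  0.3364   +0.380  -0.088  +1.726  -0.761
    162  0.5047   +0.743  -0.248  +2.589  -1.142


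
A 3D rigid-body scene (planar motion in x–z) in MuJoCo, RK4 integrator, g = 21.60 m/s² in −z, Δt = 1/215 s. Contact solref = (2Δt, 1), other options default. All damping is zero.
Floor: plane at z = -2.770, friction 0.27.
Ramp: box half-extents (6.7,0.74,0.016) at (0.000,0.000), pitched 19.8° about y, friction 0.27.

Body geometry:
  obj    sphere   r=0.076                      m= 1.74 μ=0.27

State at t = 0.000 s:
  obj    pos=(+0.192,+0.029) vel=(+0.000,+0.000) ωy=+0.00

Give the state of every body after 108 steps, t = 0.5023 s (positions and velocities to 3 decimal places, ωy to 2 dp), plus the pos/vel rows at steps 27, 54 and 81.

State at t = 0.5023 s:
  obj    pos=(+0.812,-0.195) vel=(+2.470,-0.889) ωy=+34.53

Key-timestep trajectory:
   step    t(s)  obj.x    obj.z    obj.vx   obj.vz 
     27  0.1256   +0.231  +0.015  +0.618  -0.222
     54  0.2512   +0.347  -0.027  +1.235  -0.445
     81  0.3767   +0.541  -0.097  +1.853  -0.667


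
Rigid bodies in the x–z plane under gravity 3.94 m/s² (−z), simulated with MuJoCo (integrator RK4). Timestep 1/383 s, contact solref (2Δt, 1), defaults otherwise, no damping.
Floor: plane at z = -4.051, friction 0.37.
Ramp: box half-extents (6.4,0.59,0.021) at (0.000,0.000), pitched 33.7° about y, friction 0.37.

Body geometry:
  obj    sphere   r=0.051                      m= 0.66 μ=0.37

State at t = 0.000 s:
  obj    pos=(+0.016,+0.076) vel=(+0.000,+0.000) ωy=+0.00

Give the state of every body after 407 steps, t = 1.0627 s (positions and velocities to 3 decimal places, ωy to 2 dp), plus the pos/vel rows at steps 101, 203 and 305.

State at t = 1.0627 s:
  obj    pos=(+0.750,-0.413) vel=(+1.381,-0.921) ωy=+32.53

Key-timestep trajectory:
   step    t(s)  obj.x    obj.z    obj.vx   obj.vz 
    101  0.2637   +0.061  +0.046  +0.343  -0.229
    203  0.5300   +0.198  -0.046  +0.689  -0.459
    305  0.7963   +0.428  -0.199  +1.035  -0.690


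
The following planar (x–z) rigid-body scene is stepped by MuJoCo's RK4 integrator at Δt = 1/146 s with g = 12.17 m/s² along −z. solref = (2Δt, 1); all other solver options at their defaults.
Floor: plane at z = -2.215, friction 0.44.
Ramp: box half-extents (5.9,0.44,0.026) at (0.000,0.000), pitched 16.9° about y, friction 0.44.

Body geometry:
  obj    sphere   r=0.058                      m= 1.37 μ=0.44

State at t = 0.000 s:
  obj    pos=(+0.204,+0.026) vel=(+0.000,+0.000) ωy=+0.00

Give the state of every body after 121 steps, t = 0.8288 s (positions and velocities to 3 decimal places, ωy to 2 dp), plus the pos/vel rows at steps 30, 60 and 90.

State at t = 0.8288 s:
  obj    pos=(+1.034,-0.227) vel=(+2.004,-0.609) ωy=+36.10

Key-timestep trajectory:
   step    t(s)  obj.x    obj.z    obj.vx   obj.vz 
     30  0.2055   +0.255  +0.010  +0.497  -0.151
     60  0.4110   +0.408  -0.036  +0.994  -0.302
     90  0.6164   +0.663  -0.114  +1.490  -0.453


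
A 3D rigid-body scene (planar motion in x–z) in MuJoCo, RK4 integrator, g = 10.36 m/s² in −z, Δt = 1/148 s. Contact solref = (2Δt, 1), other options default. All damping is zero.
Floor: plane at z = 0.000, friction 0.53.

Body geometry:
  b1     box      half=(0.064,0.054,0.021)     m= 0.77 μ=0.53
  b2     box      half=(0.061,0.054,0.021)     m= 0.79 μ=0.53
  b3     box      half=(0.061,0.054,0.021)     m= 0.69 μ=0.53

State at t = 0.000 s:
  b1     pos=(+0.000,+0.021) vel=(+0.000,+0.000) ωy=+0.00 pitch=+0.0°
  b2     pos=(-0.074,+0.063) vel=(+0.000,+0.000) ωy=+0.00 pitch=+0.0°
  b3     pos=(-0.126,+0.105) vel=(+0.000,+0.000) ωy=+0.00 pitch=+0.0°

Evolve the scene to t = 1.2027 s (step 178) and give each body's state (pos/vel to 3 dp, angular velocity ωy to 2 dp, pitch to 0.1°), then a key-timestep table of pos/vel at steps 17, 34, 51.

State at t = 1.2027 s:
  b1     pos=(+0.001,+0.021) vel=(+0.001,+0.000) ωy=+0.00 pitch=+0.0°
  b2     pos=(-0.083,+0.053) vel=(+0.000,+0.000) ωy=+0.01 pitch=-37.1°
  b3     pos=(-0.152,+0.054) vel=(-0.001,+0.000) ωy=+0.01 pitch=-37.1°

Key-timestep trajectory:
   step    t(s)  b1.x    b1.z    b1.vx   b1.vz   b2.x    b2.z    b2.vx   b2.vz   b3.x    b3.z    b3.vx   b3.vz 
     17  0.1149   +0.000  +0.021  +0.000  +0.000   -0.083  +0.055  -0.136  -0.177   -0.146  +0.069  -0.295  -0.730
     34  0.2297   +0.000  +0.021  +0.000  +0.000   -0.084  +0.054  +0.148  -0.092   -0.150  +0.055  +0.048  +0.040
     51  0.3446   +0.000  +0.021  +0.000  +0.000   -0.083  +0.054  +0.000  +0.000   -0.152  +0.054  -0.020  -0.006


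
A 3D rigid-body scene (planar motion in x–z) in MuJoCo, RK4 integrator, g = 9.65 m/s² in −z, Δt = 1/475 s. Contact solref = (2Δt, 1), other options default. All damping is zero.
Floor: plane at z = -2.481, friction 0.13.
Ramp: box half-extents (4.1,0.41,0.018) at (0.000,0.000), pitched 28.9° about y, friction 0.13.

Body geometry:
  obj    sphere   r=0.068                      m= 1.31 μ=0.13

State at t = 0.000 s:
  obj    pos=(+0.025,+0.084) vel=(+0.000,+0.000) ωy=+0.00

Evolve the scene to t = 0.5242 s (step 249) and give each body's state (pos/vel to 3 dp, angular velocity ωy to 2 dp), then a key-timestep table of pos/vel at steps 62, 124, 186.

State at t = 0.5242 s:
  obj    pos=(+0.456,-0.153) vel=(+1.642,-0.898) ωy=+21.07

Key-timestep trajectory:
   step    t(s)  obj.x    obj.z    obj.vx   obj.vz 
     62  0.1305   +0.052  +0.069  +0.411  -0.225
    124  0.2611   +0.132  +0.025  +0.816  -0.455
    186  0.3916   +0.266  -0.048  +1.227  -0.672


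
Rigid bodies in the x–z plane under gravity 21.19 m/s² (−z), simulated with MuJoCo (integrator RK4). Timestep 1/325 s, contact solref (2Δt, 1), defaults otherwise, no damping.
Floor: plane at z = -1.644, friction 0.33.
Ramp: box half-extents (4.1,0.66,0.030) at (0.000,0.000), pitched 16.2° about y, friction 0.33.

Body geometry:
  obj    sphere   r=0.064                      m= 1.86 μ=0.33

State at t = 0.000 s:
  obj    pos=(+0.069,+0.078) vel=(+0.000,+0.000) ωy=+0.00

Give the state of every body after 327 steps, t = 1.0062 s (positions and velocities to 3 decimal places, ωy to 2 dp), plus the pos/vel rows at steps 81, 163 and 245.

State at t = 1.0062 s:
  obj    pos=(+2.122,-0.519) vel=(+4.080,-1.185) ωy=+66.38

Key-timestep trajectory:
   step    t(s)  obj.x    obj.z    obj.vx   obj.vz 
     81  0.2492   +0.195  +0.041  +1.011  -0.294
    163  0.5015   +0.579  -0.070  +2.034  -0.591
    245  0.7538   +1.221  -0.257  +3.057  -0.888


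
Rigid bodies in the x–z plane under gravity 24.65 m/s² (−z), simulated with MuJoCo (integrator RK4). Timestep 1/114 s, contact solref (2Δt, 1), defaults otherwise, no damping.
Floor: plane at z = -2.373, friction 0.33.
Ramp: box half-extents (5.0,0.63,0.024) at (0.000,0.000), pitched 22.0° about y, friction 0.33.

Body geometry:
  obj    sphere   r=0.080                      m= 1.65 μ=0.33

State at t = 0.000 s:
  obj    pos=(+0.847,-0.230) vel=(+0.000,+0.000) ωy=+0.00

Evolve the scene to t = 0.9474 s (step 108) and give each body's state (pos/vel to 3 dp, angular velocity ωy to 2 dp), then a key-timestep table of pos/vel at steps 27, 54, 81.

State at t = 0.9474 s:
  obj    pos=(+3.591,-1.339) vel=(+5.793,-2.340) ωy=+78.09

Key-timestep trajectory:
   step    t(s)  obj.x    obj.z    obj.vx   obj.vz 
     27  0.2368   +1.019  -0.299  +1.448  -0.585
     54  0.4737   +1.533  -0.507  +2.897  -1.170
     81  0.7105   +2.391  -0.854  +4.345  -1.755


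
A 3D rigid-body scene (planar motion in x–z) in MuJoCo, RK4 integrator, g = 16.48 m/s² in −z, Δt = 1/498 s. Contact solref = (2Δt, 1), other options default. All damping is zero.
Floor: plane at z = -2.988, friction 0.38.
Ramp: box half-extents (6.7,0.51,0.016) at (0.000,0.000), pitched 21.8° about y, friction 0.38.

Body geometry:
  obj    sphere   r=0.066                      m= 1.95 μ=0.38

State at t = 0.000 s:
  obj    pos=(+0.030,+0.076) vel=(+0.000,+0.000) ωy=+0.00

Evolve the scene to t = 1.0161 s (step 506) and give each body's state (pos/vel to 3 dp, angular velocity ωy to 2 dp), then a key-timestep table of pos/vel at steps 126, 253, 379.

State at t = 1.0161 s:
  obj    pos=(+2.125,-0.762) vel=(+4.124,-1.650) ωy=+67.29

Key-timestep trajectory:
   step    t(s)  obj.x    obj.z    obj.vx   obj.vz 
    126  0.2530   +0.160  +0.024  +1.027  -0.411
    253  0.5080   +0.554  -0.133  +2.062  -0.825
    379  0.7610   +1.206  -0.394  +3.089  -1.236


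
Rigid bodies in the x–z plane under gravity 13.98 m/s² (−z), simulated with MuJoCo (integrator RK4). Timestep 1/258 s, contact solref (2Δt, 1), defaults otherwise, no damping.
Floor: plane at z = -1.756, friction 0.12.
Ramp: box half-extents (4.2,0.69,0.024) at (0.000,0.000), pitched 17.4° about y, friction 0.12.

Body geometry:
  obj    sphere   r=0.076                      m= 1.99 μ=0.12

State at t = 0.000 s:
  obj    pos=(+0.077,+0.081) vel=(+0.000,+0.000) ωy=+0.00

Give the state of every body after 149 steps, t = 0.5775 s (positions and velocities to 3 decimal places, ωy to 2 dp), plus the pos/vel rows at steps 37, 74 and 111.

State at t = 0.5775 s:
  obj    pos=(+0.552,-0.068) vel=(+1.646,-0.516) ωy=+22.68

Key-timestep trajectory:
   step    t(s)  obj.x    obj.z    obj.vx   obj.vz 
     37  0.1434   +0.106  +0.071  +0.409  -0.128
     74  0.2868   +0.194  +0.044  +0.817  -0.256
    111  0.4302   +0.341  -0.002  +1.226  -0.384


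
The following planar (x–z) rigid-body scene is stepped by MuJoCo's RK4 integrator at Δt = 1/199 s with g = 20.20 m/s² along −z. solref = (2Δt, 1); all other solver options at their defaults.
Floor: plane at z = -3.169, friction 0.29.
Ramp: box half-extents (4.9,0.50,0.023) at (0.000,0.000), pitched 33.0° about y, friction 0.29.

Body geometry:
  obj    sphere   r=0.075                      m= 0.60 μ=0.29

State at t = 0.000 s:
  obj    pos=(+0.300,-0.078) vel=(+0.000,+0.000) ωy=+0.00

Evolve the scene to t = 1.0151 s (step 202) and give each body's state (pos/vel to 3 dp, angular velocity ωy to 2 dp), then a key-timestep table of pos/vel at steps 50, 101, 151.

State at t = 1.0151 s:
  obj    pos=(+3.696,-2.283) vel=(+6.690,-4.345) ωy=+106.33

Key-timestep trajectory:
   step    t(s)  obj.x    obj.z    obj.vx   obj.vz 
     50  0.2513   +0.508  -0.213  +1.657  -1.076
    101  0.5075   +1.149  -0.629  +3.346  -2.173
    151  0.7588   +2.198  -1.310  +5.001  -3.248


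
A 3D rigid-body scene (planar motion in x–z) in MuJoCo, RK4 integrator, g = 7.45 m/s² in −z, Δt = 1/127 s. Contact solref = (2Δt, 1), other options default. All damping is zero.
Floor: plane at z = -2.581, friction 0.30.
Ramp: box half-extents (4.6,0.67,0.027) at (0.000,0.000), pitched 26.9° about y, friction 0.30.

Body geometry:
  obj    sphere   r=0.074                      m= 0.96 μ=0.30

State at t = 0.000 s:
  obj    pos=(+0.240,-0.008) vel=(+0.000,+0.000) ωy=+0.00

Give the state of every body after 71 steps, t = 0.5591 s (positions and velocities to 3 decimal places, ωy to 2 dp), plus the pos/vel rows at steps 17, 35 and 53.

State at t = 0.5591 s:
  obj    pos=(+0.576,-0.179) vel=(+1.200,-0.609) ωy=+18.18

Key-timestep trajectory:
   step    t(s)  obj.x    obj.z    obj.vx   obj.vz 
     17  0.1339   +0.259  -0.018  +0.288  -0.146
     35  0.2756   +0.321  -0.050  +0.592  -0.300
     53  0.4173   +0.427  -0.103  +0.896  -0.455


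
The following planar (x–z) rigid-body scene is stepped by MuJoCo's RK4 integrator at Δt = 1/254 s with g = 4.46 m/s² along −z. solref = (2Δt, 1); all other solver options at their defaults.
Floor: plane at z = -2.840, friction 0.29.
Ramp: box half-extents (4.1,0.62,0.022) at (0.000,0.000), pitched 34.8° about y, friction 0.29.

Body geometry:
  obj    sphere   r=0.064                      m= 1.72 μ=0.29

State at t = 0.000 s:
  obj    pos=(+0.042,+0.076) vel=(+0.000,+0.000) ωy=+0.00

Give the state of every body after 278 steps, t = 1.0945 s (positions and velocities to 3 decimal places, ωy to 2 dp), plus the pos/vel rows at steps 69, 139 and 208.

State at t = 1.0945 s:
  obj    pos=(+0.936,-0.546) vel=(+1.634,-1.136) ωy=+31.09

Key-timestep trajectory:
   step    t(s)  obj.x    obj.z    obj.vx   obj.vz 
     69  0.2717   +0.097  +0.037  +0.406  -0.282
    139  0.5472   +0.265  -0.080  +0.817  -0.568
    208  0.8189   +0.543  -0.272  +1.223  -0.850


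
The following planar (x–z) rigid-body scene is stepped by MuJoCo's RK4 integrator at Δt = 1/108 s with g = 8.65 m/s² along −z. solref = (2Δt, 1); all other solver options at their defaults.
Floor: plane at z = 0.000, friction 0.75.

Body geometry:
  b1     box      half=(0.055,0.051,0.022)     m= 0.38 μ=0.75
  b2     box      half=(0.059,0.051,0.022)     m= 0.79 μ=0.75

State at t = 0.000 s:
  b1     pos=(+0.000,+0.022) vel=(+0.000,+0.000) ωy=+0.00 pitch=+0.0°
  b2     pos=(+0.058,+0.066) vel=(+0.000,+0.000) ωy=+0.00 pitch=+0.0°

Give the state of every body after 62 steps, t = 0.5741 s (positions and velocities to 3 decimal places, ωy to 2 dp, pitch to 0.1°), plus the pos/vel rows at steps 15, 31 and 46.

State at t = 0.5741 s:
  b1     pos=(+0.000,+0.022) vel=(-0.003,+0.000) ωy=+0.00 pitch=+0.0°
  b2     pos=(+0.072,+0.057) vel=(-0.004,+0.002) ωy=-0.10 pitch=+45.8°

Key-timestep trajectory:
   step    t(s)  b1.x    b1.z    b1.vx   b1.vz   b2.x    b2.z    b2.vx   b2.vz 
     15  0.1389   +0.000  +0.022  +0.000  +0.000   +0.061  +0.065  +0.058  -0.017
     31  0.2870   +0.000  +0.022  +0.000  +0.001   +0.077  +0.058  +0.088  +0.083
     46  0.4259   +0.000  +0.022  +0.000  +0.000   +0.073  +0.058  -0.155  -0.062
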